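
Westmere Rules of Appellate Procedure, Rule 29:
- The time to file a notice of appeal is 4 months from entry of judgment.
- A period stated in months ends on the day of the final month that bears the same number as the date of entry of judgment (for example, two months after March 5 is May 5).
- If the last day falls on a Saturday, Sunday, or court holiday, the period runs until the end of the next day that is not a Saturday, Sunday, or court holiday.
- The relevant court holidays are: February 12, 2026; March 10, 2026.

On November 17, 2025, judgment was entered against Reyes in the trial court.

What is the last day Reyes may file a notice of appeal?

4 months after November 17, 2025 is March 17, 2026.
March 17, 2026 is a Tuesday and not a court holiday, so no extension applies.

March 17, 2026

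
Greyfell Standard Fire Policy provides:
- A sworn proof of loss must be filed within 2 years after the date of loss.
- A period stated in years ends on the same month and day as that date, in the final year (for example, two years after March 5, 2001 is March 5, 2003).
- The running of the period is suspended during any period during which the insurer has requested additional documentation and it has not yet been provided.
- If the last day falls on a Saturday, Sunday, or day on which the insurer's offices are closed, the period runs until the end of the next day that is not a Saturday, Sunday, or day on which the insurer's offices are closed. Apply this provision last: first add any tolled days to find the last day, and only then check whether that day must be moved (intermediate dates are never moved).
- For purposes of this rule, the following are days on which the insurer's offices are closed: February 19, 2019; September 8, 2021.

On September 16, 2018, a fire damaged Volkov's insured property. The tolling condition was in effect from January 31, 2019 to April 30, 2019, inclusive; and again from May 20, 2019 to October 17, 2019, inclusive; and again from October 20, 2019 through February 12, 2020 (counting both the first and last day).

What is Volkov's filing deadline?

September 9, 2021

2 years after September 16, 2018 is September 16, 2020.
From January 31, 2019 through April 30, 2019 inclusive is 90 days; tolling adds 90 days: September 16, 2020 + 90 days = December 15, 2020.
From May 20, 2019 through October 17, 2019 inclusive is 151 days; tolling adds 151 days: December 15, 2020 + 151 days = May 15, 2021.
From October 20, 2019 through February 12, 2020 inclusive is 116 days; tolling adds 116 days: May 15, 2021 + 116 days = September 8, 2021.
September 8, 2021 is a listed holiday. The next qualifying day is September 9, 2021.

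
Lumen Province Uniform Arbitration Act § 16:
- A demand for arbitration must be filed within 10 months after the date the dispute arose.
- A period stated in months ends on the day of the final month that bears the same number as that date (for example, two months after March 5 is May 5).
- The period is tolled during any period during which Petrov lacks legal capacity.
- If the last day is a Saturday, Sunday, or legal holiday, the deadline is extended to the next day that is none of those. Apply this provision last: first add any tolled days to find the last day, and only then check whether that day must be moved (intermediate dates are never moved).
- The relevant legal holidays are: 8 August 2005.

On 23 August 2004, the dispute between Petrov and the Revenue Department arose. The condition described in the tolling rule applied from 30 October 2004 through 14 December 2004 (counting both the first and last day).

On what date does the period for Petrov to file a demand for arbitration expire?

August 9, 2005

10 months after 23 August 2004 is June 23, 2005.
From October 30, 2004 through December 14, 2004 inclusive is 46 days; tolling adds 46 days: June 23, 2005 + 46 days = August 8, 2005.
August 8, 2005 is a listed holiday. The next qualifying day is August 9, 2005.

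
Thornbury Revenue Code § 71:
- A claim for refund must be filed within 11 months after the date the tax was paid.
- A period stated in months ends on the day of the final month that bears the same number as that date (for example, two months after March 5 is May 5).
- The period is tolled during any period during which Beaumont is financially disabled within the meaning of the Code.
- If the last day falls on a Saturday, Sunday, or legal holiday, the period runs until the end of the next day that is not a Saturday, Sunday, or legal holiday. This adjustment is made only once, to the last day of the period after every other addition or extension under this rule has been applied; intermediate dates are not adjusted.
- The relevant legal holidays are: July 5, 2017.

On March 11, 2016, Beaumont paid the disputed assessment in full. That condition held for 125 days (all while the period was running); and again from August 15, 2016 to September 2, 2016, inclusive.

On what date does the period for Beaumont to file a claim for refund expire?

July 6, 2017

11 months after March 11, 2016 is February 11, 2017.
Tolling adds 125 days: February 11, 2017 + 125 days = June 16, 2017.
From August 15, 2016 through September 2, 2016 inclusive is 19 days; tolling adds 19 days: June 16, 2017 + 19 days = July 5, 2017.
July 5, 2017 is a listed holiday. The next qualifying day is July 6, 2017.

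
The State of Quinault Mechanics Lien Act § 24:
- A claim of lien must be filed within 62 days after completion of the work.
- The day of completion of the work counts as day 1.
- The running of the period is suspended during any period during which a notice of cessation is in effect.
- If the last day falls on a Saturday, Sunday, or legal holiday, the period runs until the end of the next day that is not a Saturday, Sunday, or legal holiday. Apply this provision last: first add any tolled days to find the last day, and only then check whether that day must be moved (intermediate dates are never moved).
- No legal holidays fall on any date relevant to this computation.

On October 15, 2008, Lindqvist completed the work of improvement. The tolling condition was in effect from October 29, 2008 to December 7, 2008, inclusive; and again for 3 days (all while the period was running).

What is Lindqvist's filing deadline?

Counting October 15, 2008 as day 1, day 62 is December 15, 2008.
From October 29, 2008 through December 7, 2008 inclusive is 40 days; tolling adds 40 days: December 15, 2008 + 40 days = January 24, 2009.
Tolling adds 3 days: January 24, 2009 + 3 days = January 27, 2009.
January 27, 2009 is a Tuesday and not a legal holiday, so no extension applies.

January 27, 2009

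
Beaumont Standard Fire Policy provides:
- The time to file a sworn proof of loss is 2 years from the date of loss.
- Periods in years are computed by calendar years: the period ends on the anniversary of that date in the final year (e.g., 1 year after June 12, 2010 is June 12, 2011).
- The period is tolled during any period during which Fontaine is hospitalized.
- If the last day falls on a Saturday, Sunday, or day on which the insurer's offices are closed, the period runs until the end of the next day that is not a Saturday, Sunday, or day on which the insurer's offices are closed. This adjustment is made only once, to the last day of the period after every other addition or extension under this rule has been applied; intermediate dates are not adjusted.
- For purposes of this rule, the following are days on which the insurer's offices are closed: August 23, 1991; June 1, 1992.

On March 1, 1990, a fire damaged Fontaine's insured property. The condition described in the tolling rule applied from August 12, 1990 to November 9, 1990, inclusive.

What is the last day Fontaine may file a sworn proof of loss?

2 years after March 1, 1990 is March 1, 1992.
From August 12, 1990 through November 9, 1990 inclusive is 90 days; tolling adds 90 days: March 1, 1992 + 90 days = May 30, 1992.
May 30, 1992 is Saturday; May 31, 1992 is Sunday; June 1, 1992 is a listed holiday. The next qualifying day is June 2, 1992.

June 2, 1992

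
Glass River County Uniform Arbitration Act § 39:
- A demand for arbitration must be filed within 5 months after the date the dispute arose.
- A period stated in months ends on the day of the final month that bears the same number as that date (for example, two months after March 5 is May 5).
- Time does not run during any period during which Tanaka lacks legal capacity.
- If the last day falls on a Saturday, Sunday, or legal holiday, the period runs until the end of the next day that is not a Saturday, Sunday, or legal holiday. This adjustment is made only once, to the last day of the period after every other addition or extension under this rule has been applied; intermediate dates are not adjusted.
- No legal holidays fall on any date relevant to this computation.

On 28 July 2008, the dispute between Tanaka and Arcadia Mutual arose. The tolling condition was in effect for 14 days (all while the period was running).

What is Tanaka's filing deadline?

January 12, 2009

5 months after 28 July 2008 is December 28, 2008.
Tolling adds 14 days: December 28, 2008 + 14 days = January 11, 2009.
January 11, 2009 is Sunday. The next qualifying day is January 12, 2009.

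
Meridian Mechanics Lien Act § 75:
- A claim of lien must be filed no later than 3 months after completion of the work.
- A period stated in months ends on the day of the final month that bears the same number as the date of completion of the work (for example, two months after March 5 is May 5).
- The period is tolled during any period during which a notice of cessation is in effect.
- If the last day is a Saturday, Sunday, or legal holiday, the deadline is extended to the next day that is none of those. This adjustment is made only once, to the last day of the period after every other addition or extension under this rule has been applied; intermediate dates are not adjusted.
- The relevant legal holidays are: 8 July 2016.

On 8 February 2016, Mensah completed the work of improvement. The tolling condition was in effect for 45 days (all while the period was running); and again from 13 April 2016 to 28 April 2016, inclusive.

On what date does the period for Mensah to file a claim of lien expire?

3 months after 8 February 2016 is May 8, 2016.
Tolling adds 45 days: May 8, 2016 + 45 days = June 22, 2016.
From April 13, 2016 through April 28, 2016 inclusive is 16 days; tolling adds 16 days: June 22, 2016 + 16 days = July 8, 2016.
July 8, 2016 is a listed holiday; July 9, 2016 is Saturday; July 10, 2016 is Sunday. The next qualifying day is July 11, 2016.

July 11, 2016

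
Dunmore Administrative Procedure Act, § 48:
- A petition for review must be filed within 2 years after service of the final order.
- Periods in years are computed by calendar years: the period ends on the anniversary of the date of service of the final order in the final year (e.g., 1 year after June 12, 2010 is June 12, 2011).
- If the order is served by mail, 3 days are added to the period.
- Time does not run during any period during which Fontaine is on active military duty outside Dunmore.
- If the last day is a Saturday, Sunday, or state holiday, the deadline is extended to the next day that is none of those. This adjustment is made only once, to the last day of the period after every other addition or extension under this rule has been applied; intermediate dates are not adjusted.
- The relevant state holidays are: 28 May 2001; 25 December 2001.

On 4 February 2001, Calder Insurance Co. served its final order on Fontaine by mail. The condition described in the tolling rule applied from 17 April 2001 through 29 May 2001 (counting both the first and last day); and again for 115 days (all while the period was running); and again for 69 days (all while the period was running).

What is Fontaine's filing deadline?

2 years after 4 February 2001 is February 4, 2003.
Service was by mail, adding 3 days: February 4, 2003 + 3 days = February 7, 2003.
From April 17, 2001 through May 29, 2001 inclusive is 43 days; tolling adds 43 days: February 7, 2003 + 43 days = March 22, 2003.
Tolling adds 115 days: March 22, 2003 + 115 days = July 15, 2003.
Tolling adds 69 days: July 15, 2003 + 69 days = September 22, 2003.
September 22, 2003 is a Monday and not a state holiday, so no extension applies.

September 22, 2003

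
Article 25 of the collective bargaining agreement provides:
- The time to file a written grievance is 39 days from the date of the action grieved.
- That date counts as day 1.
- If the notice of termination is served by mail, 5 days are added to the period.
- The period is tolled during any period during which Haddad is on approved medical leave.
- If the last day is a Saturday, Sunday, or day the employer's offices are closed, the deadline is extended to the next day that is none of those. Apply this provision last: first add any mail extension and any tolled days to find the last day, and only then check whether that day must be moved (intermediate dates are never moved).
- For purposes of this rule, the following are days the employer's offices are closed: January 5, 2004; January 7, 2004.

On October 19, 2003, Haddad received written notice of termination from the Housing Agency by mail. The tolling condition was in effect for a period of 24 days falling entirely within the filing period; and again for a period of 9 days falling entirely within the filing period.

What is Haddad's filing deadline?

Counting October 19, 2003 as day 1, day 39 is November 26, 2003.
Service was by mail, adding 5 days: November 26, 2003 + 5 days = December 1, 2003.
Tolling adds 24 days: December 1, 2003 + 24 days = December 25, 2003.
Tolling adds 9 days: December 25, 2003 + 9 days = January 3, 2004.
January 3, 2004 is Saturday; January 4, 2004 is Sunday; January 5, 2004 is a listed holiday. The next qualifying day is January 6, 2004.

January 6, 2004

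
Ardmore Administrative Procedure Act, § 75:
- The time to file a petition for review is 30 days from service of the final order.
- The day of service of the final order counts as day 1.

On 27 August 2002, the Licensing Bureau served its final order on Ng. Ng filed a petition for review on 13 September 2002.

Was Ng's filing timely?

Yes

Counting 27 August 2002 as day 1, day 30 is September 25, 2002.
The deadline is September 25, 2002; the filing on September 13, 2002 is on or before that date.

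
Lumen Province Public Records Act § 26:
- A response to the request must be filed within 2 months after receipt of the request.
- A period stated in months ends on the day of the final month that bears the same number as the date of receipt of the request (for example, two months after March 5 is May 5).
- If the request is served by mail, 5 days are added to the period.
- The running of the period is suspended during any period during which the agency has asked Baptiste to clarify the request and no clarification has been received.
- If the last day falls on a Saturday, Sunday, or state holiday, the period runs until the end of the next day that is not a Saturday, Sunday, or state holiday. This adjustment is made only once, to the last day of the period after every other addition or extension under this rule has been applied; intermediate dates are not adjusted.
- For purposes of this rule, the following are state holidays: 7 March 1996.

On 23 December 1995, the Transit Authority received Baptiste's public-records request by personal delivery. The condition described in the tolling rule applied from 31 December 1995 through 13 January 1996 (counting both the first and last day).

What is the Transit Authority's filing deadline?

March 8, 1996

2 months after 23 December 1995 is February 23, 1996.
Service was not by mail, so no mail extension applies.
From December 31, 1995 through January 13, 1996 inclusive is 14 days; tolling adds 14 days: February 23, 1996 + 14 days = March 8, 1996.
March 8, 1996 is a Friday and not a state holiday, so no extension applies.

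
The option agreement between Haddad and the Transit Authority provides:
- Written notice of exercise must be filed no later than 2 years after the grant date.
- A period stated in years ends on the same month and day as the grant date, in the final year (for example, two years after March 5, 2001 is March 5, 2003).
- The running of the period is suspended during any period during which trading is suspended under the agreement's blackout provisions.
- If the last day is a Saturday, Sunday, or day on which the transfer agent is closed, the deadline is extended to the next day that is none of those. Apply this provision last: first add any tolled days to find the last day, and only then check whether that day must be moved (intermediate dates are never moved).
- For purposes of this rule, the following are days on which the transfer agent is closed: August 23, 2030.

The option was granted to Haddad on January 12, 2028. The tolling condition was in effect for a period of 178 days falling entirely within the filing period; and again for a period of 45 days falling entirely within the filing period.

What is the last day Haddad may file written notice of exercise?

August 26, 2030

2 years after January 12, 2028 is January 12, 2030.
Tolling adds 178 days: January 12, 2030 + 178 days = July 9, 2030.
Tolling adds 45 days: July 9, 2030 + 45 days = August 23, 2030.
August 23, 2030 is a listed holiday; August 24, 2030 is Saturday; August 25, 2030 is Sunday. The next qualifying day is August 26, 2030.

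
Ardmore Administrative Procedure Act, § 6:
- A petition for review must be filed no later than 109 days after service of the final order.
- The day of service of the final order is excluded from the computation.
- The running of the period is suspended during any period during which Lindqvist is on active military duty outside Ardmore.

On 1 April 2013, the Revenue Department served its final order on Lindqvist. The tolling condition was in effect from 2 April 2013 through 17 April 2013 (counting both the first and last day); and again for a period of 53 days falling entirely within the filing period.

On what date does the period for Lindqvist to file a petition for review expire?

109 days after 1 April 2013 is July 19, 2013.
From April 2, 2013 through April 17, 2013 inclusive is 16 days; tolling adds 16 days: July 19, 2013 + 16 days = August 4, 2013.
Tolling adds 53 days: August 4, 2013 + 53 days = September 26, 2013.

September 26, 2013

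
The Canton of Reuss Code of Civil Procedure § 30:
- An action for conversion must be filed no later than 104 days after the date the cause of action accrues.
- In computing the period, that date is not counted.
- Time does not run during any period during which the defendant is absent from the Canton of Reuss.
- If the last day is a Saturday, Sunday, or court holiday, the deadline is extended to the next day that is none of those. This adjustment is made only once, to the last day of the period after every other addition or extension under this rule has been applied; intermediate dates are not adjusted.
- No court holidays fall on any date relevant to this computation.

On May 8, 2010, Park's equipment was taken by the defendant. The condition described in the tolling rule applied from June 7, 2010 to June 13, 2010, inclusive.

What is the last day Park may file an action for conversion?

104 days after May 8, 2010 is August 20, 2010.
From June 7, 2010 through June 13, 2010 inclusive is 7 days; tolling adds 7 days: August 20, 2010 + 7 days = August 27, 2010.
August 27, 2010 is a Friday and not a court holiday, so no extension applies.

August 27, 2010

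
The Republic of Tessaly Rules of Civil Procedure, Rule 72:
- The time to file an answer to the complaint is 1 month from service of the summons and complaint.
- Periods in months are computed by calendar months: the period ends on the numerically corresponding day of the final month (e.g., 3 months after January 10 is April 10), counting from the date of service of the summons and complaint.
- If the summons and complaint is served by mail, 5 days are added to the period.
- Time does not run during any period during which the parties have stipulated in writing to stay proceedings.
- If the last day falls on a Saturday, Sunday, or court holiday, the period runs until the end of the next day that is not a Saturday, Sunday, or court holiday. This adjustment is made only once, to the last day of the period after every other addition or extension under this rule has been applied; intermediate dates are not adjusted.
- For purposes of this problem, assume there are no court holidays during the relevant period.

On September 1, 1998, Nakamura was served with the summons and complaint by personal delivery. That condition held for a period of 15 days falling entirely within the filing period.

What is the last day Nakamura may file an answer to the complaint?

1 month after September 1, 1998 is October 1, 1998.
Service was not by mail, so no mail extension applies.
Tolling adds 15 days: October 1, 1998 + 15 days = October 16, 1998.
October 16, 1998 is a Friday and not a court holiday, so no extension applies.

October 16, 1998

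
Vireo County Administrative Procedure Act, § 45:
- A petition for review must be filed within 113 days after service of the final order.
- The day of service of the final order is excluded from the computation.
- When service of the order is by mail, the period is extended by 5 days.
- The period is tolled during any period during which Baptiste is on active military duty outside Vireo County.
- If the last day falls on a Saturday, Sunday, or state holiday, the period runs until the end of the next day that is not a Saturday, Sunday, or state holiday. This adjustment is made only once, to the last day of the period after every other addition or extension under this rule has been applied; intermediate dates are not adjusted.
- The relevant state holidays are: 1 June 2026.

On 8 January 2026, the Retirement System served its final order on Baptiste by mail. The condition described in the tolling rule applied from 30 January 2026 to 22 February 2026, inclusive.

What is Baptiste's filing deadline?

113 days after 8 January 2026 is May 1, 2026.
Service was by mail, adding 5 days: May 1, 2026 + 5 days = May 6, 2026.
From January 30, 2026 through February 22, 2026 inclusive is 24 days; tolling adds 24 days: May 6, 2026 + 24 days = May 30, 2026.
May 30, 2026 is Saturday; May 31, 2026 is Sunday; June 1, 2026 is a listed holiday. The next qualifying day is June 2, 2026.

June 2, 2026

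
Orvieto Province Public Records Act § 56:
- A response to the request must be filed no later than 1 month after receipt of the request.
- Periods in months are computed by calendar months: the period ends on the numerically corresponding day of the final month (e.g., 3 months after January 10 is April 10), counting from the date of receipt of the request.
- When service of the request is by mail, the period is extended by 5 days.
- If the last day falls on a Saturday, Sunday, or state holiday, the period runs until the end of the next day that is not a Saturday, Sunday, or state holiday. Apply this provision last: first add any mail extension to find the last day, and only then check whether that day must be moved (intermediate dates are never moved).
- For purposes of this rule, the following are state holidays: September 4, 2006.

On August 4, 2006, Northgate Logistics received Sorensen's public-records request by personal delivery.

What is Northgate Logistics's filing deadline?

September 5, 2006

1 month after August 4, 2006 is September 4, 2006.
Service was not by mail, so no mail extension applies.
September 4, 2006 is a listed holiday. The next qualifying day is September 5, 2006.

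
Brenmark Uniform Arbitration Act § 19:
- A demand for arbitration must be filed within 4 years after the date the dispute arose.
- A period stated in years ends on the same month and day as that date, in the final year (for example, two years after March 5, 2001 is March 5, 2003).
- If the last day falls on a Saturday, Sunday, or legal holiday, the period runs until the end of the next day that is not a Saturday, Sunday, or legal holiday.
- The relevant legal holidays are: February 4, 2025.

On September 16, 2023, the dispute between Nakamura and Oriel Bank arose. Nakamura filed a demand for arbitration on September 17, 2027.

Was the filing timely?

4 years after September 16, 2023 is September 16, 2027.
September 16, 2027 is a Thursday and not a legal holiday, so no extension applies.
The deadline is September 16, 2027; the filing on September 17, 2027 is after that date.

No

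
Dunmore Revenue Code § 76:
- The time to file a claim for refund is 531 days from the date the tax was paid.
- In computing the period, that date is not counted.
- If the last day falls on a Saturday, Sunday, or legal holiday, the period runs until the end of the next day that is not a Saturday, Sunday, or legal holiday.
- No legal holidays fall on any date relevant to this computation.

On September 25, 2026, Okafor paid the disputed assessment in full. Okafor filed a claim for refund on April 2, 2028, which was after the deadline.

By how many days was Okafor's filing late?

24 days

531 days after September 25, 2026 is March 9, 2028.
March 9, 2028 is a Thursday and not a legal holiday, so no extension applies.
The deadline is March 9, 2028; from March 9, 2028 to April 2, 2028 is 24 days.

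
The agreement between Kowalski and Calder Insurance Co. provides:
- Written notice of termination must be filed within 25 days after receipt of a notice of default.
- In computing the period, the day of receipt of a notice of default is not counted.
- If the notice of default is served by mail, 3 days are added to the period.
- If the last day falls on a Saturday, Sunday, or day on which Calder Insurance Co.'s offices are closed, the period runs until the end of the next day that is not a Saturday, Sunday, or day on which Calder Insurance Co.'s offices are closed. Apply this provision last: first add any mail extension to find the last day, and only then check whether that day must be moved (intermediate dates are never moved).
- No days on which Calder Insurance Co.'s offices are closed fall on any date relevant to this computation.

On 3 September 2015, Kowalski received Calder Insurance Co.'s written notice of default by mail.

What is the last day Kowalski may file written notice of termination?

October 1, 2015

25 days after 3 September 2015 is September 28, 2015.
Service was by mail, adding 3 days: September 28, 2015 + 3 days = October 1, 2015.
October 1, 2015 is a Thursday and not a day on which Calder Insurance Co.'s offices are closed, so no extension applies.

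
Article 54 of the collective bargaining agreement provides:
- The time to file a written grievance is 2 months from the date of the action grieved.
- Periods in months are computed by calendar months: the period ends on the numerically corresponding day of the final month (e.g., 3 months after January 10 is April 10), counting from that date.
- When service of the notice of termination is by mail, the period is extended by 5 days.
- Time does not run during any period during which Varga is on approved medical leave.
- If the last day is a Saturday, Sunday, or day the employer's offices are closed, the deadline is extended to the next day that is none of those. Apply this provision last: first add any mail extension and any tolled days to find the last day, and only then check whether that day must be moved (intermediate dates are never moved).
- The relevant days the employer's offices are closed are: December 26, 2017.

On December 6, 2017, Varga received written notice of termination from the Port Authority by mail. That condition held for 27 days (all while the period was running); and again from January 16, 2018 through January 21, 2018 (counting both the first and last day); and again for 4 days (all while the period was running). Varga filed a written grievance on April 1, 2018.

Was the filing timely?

2 months after December 6, 2017 is February 6, 2018.
Service was by mail, adding 5 days: February 6, 2018 + 5 days = February 11, 2018.
Tolling adds 27 days: February 11, 2018 + 27 days = March 10, 2018.
From January 16, 2018 through January 21, 2018 inclusive is 6 days; tolling adds 6 days: March 10, 2018 + 6 days = March 16, 2018.
Tolling adds 4 days: March 16, 2018 + 4 days = March 20, 2018.
March 20, 2018 is a Tuesday and not a day the employer's offices are closed, so no extension applies.
The deadline is March 20, 2018; the filing on April 1, 2018 is after that date.

No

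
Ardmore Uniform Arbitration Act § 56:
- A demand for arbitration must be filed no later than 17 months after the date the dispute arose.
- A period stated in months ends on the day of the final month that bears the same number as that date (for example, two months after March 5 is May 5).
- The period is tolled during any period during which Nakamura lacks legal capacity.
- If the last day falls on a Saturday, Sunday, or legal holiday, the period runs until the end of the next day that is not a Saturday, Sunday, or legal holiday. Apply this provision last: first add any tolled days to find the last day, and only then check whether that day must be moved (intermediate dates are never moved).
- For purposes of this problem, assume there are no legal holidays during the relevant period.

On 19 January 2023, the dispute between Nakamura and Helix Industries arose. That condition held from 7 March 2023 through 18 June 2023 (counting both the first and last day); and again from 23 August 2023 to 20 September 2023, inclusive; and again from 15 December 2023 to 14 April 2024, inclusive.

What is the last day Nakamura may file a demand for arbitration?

17 months after 19 January 2023 is June 19, 2024.
From March 7, 2023 through June 18, 2023 inclusive is 104 days; tolling adds 104 days: June 19, 2024 + 104 days = October 1, 2024.
From August 23, 2023 through September 20, 2023 inclusive is 29 days; tolling adds 29 days: October 1, 2024 + 29 days = October 30, 2024.
From December 15, 2023 through April 14, 2024 inclusive is 122 days; tolling adds 122 days: October 30, 2024 + 122 days = March 1, 2025.
March 1, 2025 is Saturday; March 2, 2025 is Sunday. The next qualifying day is March 3, 2025.

March 3, 2025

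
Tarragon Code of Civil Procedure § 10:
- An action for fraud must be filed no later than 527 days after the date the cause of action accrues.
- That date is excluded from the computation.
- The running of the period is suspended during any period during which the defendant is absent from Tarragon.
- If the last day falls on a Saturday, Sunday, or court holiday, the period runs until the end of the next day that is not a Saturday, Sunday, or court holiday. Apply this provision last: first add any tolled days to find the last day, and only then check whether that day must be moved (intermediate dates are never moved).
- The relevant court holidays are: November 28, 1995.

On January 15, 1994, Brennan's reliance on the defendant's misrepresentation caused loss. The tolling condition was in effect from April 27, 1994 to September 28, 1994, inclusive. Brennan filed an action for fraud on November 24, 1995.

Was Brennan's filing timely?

Yes

527 days after January 15, 1994 is June 26, 1995.
From April 27, 1994 through September 28, 1994 inclusive is 155 days; tolling adds 155 days: June 26, 1995 + 155 days = November 28, 1995.
November 28, 1995 is a listed holiday. The next qualifying day is November 29, 1995.
The deadline is November 29, 1995; the filing on November 24, 1995 is on or before that date.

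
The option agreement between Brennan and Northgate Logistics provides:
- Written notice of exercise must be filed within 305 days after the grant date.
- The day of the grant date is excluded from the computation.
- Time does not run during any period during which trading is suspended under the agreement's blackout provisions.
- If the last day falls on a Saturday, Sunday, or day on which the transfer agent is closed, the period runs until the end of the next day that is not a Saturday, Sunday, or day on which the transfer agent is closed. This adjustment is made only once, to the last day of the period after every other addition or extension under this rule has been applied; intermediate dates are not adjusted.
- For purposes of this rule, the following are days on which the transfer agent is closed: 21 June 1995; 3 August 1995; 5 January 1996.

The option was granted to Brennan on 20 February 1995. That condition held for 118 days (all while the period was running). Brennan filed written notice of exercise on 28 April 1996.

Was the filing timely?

No

305 days after 20 February 1995 is December 22, 1995.
Tolling adds 118 days: December 22, 1995 + 118 days = April 18, 1996.
April 18, 1996 is a Thursday and not a day on which the transfer agent is closed, so no extension applies.
The deadline is April 18, 1996; the filing on April 28, 1996 is after that date.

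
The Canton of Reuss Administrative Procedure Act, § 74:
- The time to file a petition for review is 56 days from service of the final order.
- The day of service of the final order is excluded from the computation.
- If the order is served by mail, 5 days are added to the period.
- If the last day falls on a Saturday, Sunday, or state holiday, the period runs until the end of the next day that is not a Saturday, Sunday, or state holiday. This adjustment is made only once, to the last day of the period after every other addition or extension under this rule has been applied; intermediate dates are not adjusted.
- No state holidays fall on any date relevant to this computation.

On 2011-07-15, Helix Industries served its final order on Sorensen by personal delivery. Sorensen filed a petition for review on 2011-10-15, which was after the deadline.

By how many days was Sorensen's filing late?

56 days after 2011-07-15 is September 9, 2011.
Service was not by mail, so no mail extension applies.
September 9, 2011 is a Friday and not a state holiday, so no extension applies.
The deadline is September 9, 2011; from September 9, 2011 to October 15, 2011 is 36 days.

36 days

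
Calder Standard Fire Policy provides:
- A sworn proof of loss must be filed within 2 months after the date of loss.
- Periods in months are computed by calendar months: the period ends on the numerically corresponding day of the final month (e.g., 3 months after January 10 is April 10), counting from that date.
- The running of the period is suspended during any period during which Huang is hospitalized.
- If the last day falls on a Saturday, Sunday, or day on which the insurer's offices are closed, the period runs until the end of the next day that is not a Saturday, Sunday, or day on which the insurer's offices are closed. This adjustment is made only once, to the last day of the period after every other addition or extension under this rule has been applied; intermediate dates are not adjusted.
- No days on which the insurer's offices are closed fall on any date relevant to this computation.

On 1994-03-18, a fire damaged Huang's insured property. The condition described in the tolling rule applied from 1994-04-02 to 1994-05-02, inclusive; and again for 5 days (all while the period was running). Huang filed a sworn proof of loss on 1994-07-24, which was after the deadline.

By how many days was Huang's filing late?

31 days

2 months after 1994-03-18 is May 18, 1994.
From April 2, 1994 through May 2, 1994 inclusive is 31 days; tolling adds 31 days: May 18, 1994 + 31 days = June 18, 1994.
Tolling adds 5 days: June 18, 1994 + 5 days = June 23, 1994.
June 23, 1994 is a Thursday and not a day on which the insurer's offices are closed, so no extension applies.
The deadline is June 23, 1994; from June 23, 1994 to July 24, 1994 is 31 days.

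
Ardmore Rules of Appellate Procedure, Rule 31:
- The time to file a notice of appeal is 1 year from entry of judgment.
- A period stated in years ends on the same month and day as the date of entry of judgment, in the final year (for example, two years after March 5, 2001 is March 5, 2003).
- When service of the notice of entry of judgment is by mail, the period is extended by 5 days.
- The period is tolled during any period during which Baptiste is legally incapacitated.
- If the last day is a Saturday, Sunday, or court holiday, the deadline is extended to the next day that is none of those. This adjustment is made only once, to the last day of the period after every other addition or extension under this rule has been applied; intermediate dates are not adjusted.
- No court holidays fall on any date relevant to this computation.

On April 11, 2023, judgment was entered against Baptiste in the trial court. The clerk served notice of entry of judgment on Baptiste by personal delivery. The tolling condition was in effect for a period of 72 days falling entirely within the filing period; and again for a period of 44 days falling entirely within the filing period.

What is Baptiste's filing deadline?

August 5, 2024

1 year after April 11, 2023 is April 11, 2024.
Service was not by mail, so no mail extension applies.
Tolling adds 72 days: April 11, 2024 + 72 days = June 22, 2024.
Tolling adds 44 days: June 22, 2024 + 44 days = August 5, 2024.
August 5, 2024 is a Monday and not a court holiday, so no extension applies.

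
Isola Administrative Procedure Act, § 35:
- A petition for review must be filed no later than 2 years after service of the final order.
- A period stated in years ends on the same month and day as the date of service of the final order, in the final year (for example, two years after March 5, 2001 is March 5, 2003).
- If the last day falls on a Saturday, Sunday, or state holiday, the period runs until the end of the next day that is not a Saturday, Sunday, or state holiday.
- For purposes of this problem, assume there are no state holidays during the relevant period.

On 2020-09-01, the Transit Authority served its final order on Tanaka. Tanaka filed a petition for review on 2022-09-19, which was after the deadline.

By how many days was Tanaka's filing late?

18 days

2 years after 2020-09-01 is September 1, 2022.
September 1, 2022 is a Thursday and not a state holiday, so no extension applies.
The deadline is September 1, 2022; from September 1, 2022 to September 19, 2022 is 18 days.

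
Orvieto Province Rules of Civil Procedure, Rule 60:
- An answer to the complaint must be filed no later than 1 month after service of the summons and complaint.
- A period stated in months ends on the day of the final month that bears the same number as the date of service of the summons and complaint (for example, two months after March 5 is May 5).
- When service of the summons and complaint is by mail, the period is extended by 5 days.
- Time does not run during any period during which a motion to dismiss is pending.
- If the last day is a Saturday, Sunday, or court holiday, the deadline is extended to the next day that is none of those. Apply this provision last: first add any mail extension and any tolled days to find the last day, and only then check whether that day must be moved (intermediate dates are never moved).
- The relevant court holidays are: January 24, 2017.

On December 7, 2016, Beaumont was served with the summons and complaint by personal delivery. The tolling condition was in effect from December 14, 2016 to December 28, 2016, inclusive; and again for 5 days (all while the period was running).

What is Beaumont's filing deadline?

1 month after December 7, 2016 is January 7, 2017.
Service was not by mail, so no mail extension applies.
From December 14, 2016 through December 28, 2016 inclusive is 15 days; tolling adds 15 days: January 7, 2017 + 15 days = January 22, 2017.
Tolling adds 5 days: January 22, 2017 + 5 days = January 27, 2017.
January 27, 2017 is a Friday and not a court holiday, so no extension applies.

January 27, 2017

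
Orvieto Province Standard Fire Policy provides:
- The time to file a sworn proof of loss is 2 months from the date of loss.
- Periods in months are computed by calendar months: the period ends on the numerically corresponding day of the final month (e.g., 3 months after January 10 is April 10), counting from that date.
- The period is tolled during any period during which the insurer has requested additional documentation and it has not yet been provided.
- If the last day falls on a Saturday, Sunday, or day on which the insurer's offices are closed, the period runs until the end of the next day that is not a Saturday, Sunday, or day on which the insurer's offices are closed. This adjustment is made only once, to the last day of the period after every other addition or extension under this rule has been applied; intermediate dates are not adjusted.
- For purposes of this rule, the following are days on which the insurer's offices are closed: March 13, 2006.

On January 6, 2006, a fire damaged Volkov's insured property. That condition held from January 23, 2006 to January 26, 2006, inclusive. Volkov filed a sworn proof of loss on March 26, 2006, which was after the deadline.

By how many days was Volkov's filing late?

16 days

2 months after January 6, 2006 is March 6, 2006.
From January 23, 2006 through January 26, 2006 inclusive is 4 days; tolling adds 4 days: March 6, 2006 + 4 days = March 10, 2006.
March 10, 2006 is a Friday and not a day on which the insurer's offices are closed, so no extension applies.
The deadline is March 10, 2006; from March 10, 2006 to March 26, 2006 is 16 days.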